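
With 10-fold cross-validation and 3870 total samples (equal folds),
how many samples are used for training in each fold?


Each validation fold has 3870/10 = 387 samples. Training set = 3870 - 387 = 3483.

3483


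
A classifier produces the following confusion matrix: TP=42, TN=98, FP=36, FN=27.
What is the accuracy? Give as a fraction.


Accuracy = (TP + TN) / (TP + TN + FP + FN) = (42 + 98) / 203 = 20/29.

20/29


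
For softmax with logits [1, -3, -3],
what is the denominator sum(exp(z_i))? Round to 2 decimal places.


Denom = e^1=2.7183 + e^-3=0.0498 + e^-3=0.0498. Sum = 2.8179, which rounds to 2.82.

2.82


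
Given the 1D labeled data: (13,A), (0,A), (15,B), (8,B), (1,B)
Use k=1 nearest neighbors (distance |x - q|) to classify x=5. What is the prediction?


Distances: |13-5|=8, |0-5|=5, |15-5|=10, |8-5|=3, |1-5|=4. 1 nearest: (8,B). Counts: {'B': 1}. Majority class: B.

B


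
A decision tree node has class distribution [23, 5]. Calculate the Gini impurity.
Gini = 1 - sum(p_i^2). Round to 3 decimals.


Total = 28. Proportions: 23/28, 5/28. sum(p_i^2) = 0.7066. Gini = 1 - 0.7066 = 0.2934, which rounds to 0.293.

0.293


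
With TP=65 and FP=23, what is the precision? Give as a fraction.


Precision = TP / (TP + FP) = 65 / 88 = 65/88.

65/88


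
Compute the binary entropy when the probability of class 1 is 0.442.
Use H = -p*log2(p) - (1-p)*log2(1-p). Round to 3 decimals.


H = -0.442*log2(0.442) - 0.558*log2(0.558) = 0.990.

0.990


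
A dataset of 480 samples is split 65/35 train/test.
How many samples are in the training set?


Test set = 480 * 35% = 168. Training set = 480 - 168 = 312.

312


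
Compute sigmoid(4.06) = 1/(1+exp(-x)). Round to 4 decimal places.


sigma(4.06) = 1/(1+e^(-4.06)) = 1/(1+0.017249) = 1/1.017249 = 0.9830.

0.9830


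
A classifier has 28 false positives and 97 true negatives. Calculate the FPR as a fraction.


FPR = FP / (FP + TN) = 28 / 125 = 28/125.

28/125


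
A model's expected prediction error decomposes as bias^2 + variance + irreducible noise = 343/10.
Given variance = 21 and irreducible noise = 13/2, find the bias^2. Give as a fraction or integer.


Total error = bias^2 + variance + irreducible noise. So bias^2 = 343/10 - 21 - 13/2 = 34/5.

34/5


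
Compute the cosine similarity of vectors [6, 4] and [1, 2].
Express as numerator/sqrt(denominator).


dot = 14. |a|^2 = 52, |b|^2 = 5. cos = 14/sqrt(260).

14/sqrt(260)


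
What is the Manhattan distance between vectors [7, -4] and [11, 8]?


d = sum of absolute differences: |7-11|=4 + |-4-8|=12 = 16.

16


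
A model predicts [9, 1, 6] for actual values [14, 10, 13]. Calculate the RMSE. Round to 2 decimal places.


MSE = 51.6667. RMSE = sqrt(51.6667) = 7.19.

7.19


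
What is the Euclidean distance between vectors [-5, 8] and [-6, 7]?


d = sqrt(sum of squared differences). (-5--6)^2=1, (8-7)^2=1. Sum = 2.

sqrt(2)


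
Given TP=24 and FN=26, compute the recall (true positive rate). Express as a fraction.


Recall = TP / (TP + FN) = 24 / 50 = 12/25.

12/25


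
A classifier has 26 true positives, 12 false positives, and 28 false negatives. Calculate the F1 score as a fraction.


Precision = 26/38 = 13/19. Recall = 26/54 = 13/27. F1 = 2*P*R/(P+R) = 13/23.

13/23


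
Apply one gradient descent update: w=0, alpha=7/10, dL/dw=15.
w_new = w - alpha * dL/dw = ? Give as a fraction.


w_new = 0 - 7/10 * 15 = 0 - 21/2 = -21/2.

-21/2


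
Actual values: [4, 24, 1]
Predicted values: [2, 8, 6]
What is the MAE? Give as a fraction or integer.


MAE = (1/3) * (|4-2|=2 + |24-8|=16 + |1-6|=5). Sum = 23. MAE = 23/3.

23/3


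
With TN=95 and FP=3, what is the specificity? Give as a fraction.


Specificity = TN / (TN + FP) = 95 / 98 = 95/98.

95/98


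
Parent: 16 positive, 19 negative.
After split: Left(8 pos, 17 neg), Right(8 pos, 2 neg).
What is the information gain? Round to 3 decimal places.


H(parent) = 0.9947. H(left) = 0.9044, H(right) = 0.7219. Weighted = (25/35)*0.9044 + (10/35)*0.7219 = 0.8523. IG = 0.9947 - 0.8523 = 0.1424, which rounds to 0.142.

0.142


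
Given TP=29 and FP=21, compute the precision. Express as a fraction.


Precision = TP / (TP + FP) = 29 / 50 = 29/50.

29/50


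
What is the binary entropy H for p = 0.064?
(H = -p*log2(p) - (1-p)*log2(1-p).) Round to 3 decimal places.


H = -0.064*log2(0.064) - 0.936*log2(0.936) = 0.343.

0.343


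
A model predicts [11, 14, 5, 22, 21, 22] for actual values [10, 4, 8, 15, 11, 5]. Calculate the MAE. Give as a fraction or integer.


MAE = (1/6) * (|10-11|=1 + |4-14|=10 + |8-5|=3 + |15-22|=7 + |11-21|=10 + |5-22|=17). Sum = 48. MAE = 8.

8


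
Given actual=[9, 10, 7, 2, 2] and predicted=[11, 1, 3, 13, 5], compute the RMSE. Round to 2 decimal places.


MSE = 46.2000. RMSE = sqrt(46.2000) = 6.80.

6.80


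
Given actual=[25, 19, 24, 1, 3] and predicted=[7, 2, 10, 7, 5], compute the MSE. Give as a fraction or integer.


MSE = (1/5) * ((25-7)^2=324 + (19-2)^2=289 + (24-10)^2=196 + (1-7)^2=36 + (3-5)^2=4). Sum = 849. MSE = 849/5.

849/5


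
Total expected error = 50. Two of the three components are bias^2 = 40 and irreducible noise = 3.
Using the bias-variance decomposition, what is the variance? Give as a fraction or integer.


Total error = bias^2 + variance + irreducible noise. So variance = 50 - 40 - 3 = 7.

7


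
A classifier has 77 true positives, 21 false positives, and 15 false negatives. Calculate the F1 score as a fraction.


Precision = 77/98 = 11/14. Recall = 77/92 = 77/92. F1 = 2*P*R/(P+R) = 77/95.

77/95


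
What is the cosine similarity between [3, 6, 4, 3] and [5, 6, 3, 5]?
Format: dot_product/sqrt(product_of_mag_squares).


dot = 78. |a|^2 = 70, |b|^2 = 95. cos = 78/sqrt(6650).

78/sqrt(6650)


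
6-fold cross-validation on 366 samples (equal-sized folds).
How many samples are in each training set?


Each validation fold has 366/6 = 61 samples. Training set = 366 - 61 = 305.

305


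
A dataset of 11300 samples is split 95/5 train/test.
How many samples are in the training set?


Test set = 11300 * 5% = 565. Training set = 11300 - 565 = 10735.

10735


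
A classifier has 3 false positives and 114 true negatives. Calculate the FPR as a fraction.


FPR = FP / (FP + TN) = 3 / 117 = 1/39.

1/39


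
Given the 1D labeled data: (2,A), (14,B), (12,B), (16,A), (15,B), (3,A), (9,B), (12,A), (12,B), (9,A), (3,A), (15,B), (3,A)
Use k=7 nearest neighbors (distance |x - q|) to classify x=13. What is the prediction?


Distances: |2-13|=11, |14-13|=1, |12-13|=1, |16-13|=3, |15-13|=2, |3-13|=10, |9-13|=4, |12-13|=1, |12-13|=1, |9-13|=4, |3-13|=10, |15-13|=2, |3-13|=10. 7 nearest: (12,A), (14,B), (12,B), (12,B), (15,B), (15,B), (16,A). Counts: {'A': 2, 'B': 5}. Majority class: B.

B


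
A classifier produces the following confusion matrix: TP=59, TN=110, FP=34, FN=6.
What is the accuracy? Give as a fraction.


Accuracy = (TP + TN) / (TP + TN + FP + FN) = (59 + 110) / 209 = 169/209.

169/209


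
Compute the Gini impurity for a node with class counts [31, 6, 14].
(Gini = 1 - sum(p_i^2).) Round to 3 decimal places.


Total = 51. Proportions: 31/51, 6/51, 14/51. sum(p_i^2) = 0.4587. Gini = 1 - 0.4587 = 0.5413, which rounds to 0.541.

0.541


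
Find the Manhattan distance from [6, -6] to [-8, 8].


d = sum of absolute differences: |6--8|=14 + |-6-8|=14 = 28.

28


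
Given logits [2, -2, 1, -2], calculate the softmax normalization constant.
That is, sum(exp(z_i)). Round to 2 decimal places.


Denom = e^2=7.3891 + e^-2=0.1353 + e^1=2.7183 + e^-2=0.1353. Sum = 10.3780, which rounds to 10.38.

10.38


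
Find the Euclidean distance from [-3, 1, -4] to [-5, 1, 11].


d = sqrt(sum of squared differences). (-3--5)^2=4, (1-1)^2=0, (-4-11)^2=225. Sum = 229.

sqrt(229)


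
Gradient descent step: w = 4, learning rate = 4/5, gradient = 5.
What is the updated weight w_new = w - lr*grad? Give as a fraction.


w_new = 4 - 4/5 * 5 = 4 - 4 = 0.

0


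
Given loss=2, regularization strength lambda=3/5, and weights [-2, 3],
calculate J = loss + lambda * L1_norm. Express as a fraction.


L1 norm = sum(|w|) = 5. J = 2 + 3/5 * 5 = 5.

5


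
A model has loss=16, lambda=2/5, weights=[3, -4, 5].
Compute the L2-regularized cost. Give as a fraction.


L2 sq norm = sum(w^2) = 50. J = 16 + 2/5 * 50 = 36.

36


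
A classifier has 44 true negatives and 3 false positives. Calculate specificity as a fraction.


Specificity = TN / (TN + FP) = 44 / 47 = 44/47.

44/47


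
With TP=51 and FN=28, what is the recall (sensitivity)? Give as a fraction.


Recall = TP / (TP + FN) = 51 / 79 = 51/79.

51/79


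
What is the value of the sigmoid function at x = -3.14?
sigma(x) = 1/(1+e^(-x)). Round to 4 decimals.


sigma(-3.14) = 1/(1+e^(3.14)) = 1/(1+23.103867) = 1/24.103867 = 0.0415.

0.0415


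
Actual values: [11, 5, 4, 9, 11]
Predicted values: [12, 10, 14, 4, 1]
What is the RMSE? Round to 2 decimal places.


MSE = 50.2000. RMSE = sqrt(50.2000) = 7.09.

7.09


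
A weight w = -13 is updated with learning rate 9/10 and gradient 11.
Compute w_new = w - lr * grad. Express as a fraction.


w_new = -13 - 9/10 * 11 = -13 - 99/10 = -229/10.

-229/10


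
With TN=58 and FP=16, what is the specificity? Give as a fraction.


Specificity = TN / (TN + FP) = 58 / 74 = 29/37.

29/37


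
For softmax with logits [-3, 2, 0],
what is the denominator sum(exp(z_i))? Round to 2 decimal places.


Denom = e^-3=0.0498 + e^2=7.3891 + e^0=1.0000. Sum = 8.4389, which rounds to 8.44.

8.44


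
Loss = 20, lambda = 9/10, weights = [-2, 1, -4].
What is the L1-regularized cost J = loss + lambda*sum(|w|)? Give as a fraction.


L1 norm = sum(|w|) = 7. J = 20 + 9/10 * 7 = 263/10.

263/10


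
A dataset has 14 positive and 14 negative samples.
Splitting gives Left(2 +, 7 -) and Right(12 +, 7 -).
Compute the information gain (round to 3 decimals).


H(parent) = 1.0000. H(left) = 0.7642, H(right) = 0.9495. Weighted = (9/28)*0.7642 + (19/28)*0.9495 = 0.8899. IG = 1.0000 - 0.8899 = 0.1101, which rounds to 0.110.

0.110


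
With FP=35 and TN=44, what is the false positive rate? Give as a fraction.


FPR = FP / (FP + TN) = 35 / 79 = 35/79.

35/79


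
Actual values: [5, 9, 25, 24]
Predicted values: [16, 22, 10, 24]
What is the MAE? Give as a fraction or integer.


MAE = (1/4) * (|5-16|=11 + |9-22|=13 + |25-10|=15 + |24-24|=0). Sum = 39. MAE = 39/4.

39/4


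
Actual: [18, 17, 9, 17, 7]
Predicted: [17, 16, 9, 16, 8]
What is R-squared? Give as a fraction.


Mean(y) = 68/5. SS_res = 4. SS_tot = 536/5. R^2 = 1 - 4/(536/5) = 129/134.

129/134


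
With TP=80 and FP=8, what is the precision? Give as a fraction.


Precision = TP / (TP + FP) = 80 / 88 = 10/11.

10/11


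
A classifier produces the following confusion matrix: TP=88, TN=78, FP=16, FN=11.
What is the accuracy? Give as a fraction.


Accuracy = (TP + TN) / (TP + TN + FP + FN) = (88 + 78) / 193 = 166/193.

166/193


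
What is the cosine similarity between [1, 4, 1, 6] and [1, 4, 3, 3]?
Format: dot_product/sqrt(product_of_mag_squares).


dot = 38. |a|^2 = 54, |b|^2 = 35. cos = 38/sqrt(1890).

38/sqrt(1890)


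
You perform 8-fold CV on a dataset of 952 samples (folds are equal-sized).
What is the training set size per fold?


Each validation fold has 952/8 = 119 samples. Training set = 952 - 119 = 833.

833


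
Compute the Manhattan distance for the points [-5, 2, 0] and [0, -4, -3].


d = sum of absolute differences: |-5-0|=5 + |2--4|=6 + |0--3|=3 = 14.

14


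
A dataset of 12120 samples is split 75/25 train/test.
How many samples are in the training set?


Test set = 12120 * 25% = 3030. Training set = 12120 - 3030 = 9090.

9090


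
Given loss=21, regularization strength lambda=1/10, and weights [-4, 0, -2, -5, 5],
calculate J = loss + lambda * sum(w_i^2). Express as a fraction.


L2 sq norm = sum(w^2) = 70. J = 21 + 1/10 * 70 = 28.

28


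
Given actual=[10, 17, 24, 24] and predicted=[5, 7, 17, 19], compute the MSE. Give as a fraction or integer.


MSE = (1/4) * ((10-5)^2=25 + (17-7)^2=100 + (24-17)^2=49 + (24-19)^2=25). Sum = 199. MSE = 199/4.

199/4


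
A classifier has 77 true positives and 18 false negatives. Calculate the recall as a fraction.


Recall = TP / (TP + FN) = 77 / 95 = 77/95.

77/95


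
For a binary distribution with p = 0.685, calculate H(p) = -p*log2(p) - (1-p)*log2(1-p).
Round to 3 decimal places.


H = -0.685*log2(0.685) - 0.315*log2(0.315) = 0.899.

0.899


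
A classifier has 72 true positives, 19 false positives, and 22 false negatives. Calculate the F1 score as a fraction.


Precision = 72/91 = 72/91. Recall = 72/94 = 36/47. F1 = 2*P*R/(P+R) = 144/185.

144/185


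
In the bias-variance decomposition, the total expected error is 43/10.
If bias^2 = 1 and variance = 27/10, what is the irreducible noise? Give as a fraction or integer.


Total error = bias^2 + variance + irreducible noise. So irreducible noise = 43/10 - 1 - 27/10 = 3/5.

3/5


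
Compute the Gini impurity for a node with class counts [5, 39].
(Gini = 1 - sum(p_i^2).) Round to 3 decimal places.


Total = 44. Proportions: 5/44, 39/44. sum(p_i^2) = 0.7986. Gini = 1 - 0.7986 = 0.2014, which rounds to 0.201.

0.201


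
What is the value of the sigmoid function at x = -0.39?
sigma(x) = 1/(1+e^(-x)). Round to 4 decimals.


sigma(-0.39) = 1/(1+e^(0.39)) = 1/(1+1.476981) = 1/2.476981 = 0.4037.

0.4037


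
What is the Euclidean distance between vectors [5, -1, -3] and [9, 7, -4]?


d = sqrt(sum of squared differences). (5-9)^2=16, (-1-7)^2=64, (-3--4)^2=1. Sum = 81.

9


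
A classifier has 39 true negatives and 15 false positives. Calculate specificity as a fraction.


Specificity = TN / (TN + FP) = 39 / 54 = 13/18.

13/18


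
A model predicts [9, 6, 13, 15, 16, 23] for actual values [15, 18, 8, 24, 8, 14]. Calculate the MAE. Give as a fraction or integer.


MAE = (1/6) * (|15-9|=6 + |18-6|=12 + |8-13|=5 + |24-15|=9 + |8-16|=8 + |14-23|=9). Sum = 49. MAE = 49/6.

49/6


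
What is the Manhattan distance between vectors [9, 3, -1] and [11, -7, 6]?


d = sum of absolute differences: |9-11|=2 + |3--7|=10 + |-1-6|=7 = 19.

19


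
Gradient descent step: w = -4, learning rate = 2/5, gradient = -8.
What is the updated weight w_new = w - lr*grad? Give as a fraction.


w_new = -4 - 2/5 * -8 = -4 - -16/5 = -4/5.

-4/5


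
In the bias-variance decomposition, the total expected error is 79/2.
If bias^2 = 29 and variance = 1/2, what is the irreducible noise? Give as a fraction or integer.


Total error = bias^2 + variance + irreducible noise. So irreducible noise = 79/2 - 29 - 1/2 = 10.

10


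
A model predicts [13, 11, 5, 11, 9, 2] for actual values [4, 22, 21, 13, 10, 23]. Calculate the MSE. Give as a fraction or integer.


MSE = (1/6) * ((4-13)^2=81 + (22-11)^2=121 + (21-5)^2=256 + (13-11)^2=4 + (10-9)^2=1 + (23-2)^2=441). Sum = 904. MSE = 452/3.

452/3


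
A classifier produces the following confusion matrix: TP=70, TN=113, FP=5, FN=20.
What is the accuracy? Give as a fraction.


Accuracy = (TP + TN) / (TP + TN + FP + FN) = (70 + 113) / 208 = 183/208.

183/208


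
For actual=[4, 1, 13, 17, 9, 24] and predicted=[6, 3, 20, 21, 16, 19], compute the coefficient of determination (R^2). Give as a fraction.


Mean(y) = 34/3. SS_res = 147. SS_tot = 1084/3. R^2 = 1 - 147/(1084/3) = 643/1084.

643/1084


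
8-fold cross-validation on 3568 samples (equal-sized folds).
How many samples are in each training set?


Each validation fold has 3568/8 = 446 samples. Training set = 3568 - 446 = 3122.

3122


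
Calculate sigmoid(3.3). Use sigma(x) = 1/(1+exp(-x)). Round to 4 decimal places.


sigma(3.3) = 1/(1+e^(-3.3)) = 1/(1+0.036883) = 1/1.036883 = 0.9644.

0.9644


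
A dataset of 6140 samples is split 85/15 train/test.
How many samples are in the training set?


Test set = 6140 * 15% = 921. Training set = 6140 - 921 = 5219.

5219


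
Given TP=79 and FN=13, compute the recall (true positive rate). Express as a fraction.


Recall = TP / (TP + FN) = 79 / 92 = 79/92.

79/92


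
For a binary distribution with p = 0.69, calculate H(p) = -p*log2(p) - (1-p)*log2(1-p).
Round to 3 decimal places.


H = -0.69*log2(0.69) - 0.31*log2(0.31) = 0.893.

0.893


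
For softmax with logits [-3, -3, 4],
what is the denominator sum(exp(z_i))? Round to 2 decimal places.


Denom = e^-3=0.0498 + e^-3=0.0498 + e^4=54.5982. Sum = 54.6978, which rounds to 54.70.

54.70


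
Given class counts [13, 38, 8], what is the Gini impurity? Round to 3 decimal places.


Total = 59. Proportions: 13/59, 38/59, 8/59. sum(p_i^2) = 0.4818. Gini = 1 - 0.4818 = 0.5182, which rounds to 0.518.

0.518


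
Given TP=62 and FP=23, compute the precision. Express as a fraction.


Precision = TP / (TP + FP) = 62 / 85 = 62/85.

62/85


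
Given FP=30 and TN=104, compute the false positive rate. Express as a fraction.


FPR = FP / (FP + TN) = 30 / 134 = 15/67.

15/67


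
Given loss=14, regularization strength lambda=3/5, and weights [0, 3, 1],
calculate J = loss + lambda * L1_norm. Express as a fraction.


L1 norm = sum(|w|) = 4. J = 14 + 3/5 * 4 = 82/5.

82/5


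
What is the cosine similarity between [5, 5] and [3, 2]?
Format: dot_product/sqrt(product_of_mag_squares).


dot = 25. |a|^2 = 50, |b|^2 = 13. cos = 25/sqrt(650).

25/sqrt(650)


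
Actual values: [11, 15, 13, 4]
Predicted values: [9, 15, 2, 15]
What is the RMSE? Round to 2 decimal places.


MSE = 61.5000. RMSE = sqrt(61.5000) = 7.84.

7.84


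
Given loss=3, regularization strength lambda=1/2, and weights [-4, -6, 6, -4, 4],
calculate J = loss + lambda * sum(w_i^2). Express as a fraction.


L2 sq norm = sum(w^2) = 120. J = 3 + 1/2 * 120 = 63.

63


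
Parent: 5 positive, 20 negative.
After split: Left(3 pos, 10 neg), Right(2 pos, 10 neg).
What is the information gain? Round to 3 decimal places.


H(parent) = 0.7219. H(left) = 0.7793, H(right) = 0.6500. Weighted = (13/25)*0.7793 + (12/25)*0.6500 = 0.7172. IG = 0.7219 - 0.7172 = 0.0047, which rounds to 0.005.

0.005


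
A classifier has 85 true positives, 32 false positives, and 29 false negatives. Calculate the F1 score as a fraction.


Precision = 85/117 = 85/117. Recall = 85/114 = 85/114. F1 = 2*P*R/(P+R) = 170/231.

170/231


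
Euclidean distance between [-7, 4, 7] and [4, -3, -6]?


d = sqrt(sum of squared differences). (-7-4)^2=121, (4--3)^2=49, (7--6)^2=169. Sum = 339.

sqrt(339)


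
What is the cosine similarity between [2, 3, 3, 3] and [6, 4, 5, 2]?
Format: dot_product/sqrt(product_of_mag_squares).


dot = 45. |a|^2 = 31, |b|^2 = 81. cos = 45/sqrt(2511).

45/sqrt(2511)


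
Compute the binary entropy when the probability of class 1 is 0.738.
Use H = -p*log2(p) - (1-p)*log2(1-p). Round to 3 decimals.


H = -0.738*log2(0.738) - 0.262*log2(0.262) = 0.830.

0.830


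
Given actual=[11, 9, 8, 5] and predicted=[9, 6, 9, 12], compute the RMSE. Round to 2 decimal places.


MSE = 15.7500. RMSE = sqrt(15.7500) = 3.97.

3.97


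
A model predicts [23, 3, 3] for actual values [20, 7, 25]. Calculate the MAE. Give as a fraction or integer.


MAE = (1/3) * (|20-23|=3 + |7-3|=4 + |25-3|=22). Sum = 29. MAE = 29/3.

29/3


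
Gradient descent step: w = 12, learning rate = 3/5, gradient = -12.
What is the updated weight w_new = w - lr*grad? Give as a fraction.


w_new = 12 - 3/5 * -12 = 12 - -36/5 = 96/5.

96/5


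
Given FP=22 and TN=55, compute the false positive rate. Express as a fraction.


FPR = FP / (FP + TN) = 22 / 77 = 2/7.

2/7


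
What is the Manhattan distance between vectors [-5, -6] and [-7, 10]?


d = sum of absolute differences: |-5--7|=2 + |-6-10|=16 = 18.

18


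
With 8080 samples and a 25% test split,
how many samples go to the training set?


Test set = 8080 * 25% = 2020. Training set = 8080 - 2020 = 6060.

6060


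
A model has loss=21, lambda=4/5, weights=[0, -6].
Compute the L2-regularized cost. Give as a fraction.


L2 sq norm = sum(w^2) = 36. J = 21 + 4/5 * 36 = 249/5.

249/5


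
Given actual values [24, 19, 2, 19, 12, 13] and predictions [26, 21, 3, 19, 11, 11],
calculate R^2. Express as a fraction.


Mean(y) = 89/6. SS_res = 14. SS_tot = 1769/6. R^2 = 1 - 14/(1769/6) = 1685/1769.

1685/1769


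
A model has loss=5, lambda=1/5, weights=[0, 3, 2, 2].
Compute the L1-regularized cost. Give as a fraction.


L1 norm = sum(|w|) = 7. J = 5 + 1/5 * 7 = 32/5.

32/5


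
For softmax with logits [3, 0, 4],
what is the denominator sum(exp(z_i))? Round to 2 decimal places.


Denom = e^3=20.0855 + e^0=1.0000 + e^4=54.5982. Sum = 75.6837, which rounds to 75.68.

75.68


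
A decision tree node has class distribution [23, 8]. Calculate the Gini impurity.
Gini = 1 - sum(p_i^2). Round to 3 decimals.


Total = 31. Proportions: 23/31, 8/31. sum(p_i^2) = 0.6171. Gini = 1 - 0.6171 = 0.3829, which rounds to 0.383.

0.383


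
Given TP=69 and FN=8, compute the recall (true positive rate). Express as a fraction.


Recall = TP / (TP + FN) = 69 / 77 = 69/77.

69/77


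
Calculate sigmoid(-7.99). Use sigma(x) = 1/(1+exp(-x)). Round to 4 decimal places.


sigma(-7.99) = 1/(1+e^(7.99)) = 1/(1+2951.296959) = 1/2952.296959 = 0.0003.

0.0003


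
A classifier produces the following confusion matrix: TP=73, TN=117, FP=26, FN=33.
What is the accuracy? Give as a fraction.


Accuracy = (TP + TN) / (TP + TN + FP + FN) = (73 + 117) / 249 = 190/249.

190/249


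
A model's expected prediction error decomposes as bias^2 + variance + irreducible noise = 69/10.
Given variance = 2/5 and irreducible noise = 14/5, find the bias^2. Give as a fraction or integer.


Total error = bias^2 + variance + irreducible noise. So bias^2 = 69/10 - 2/5 - 14/5 = 37/10.

37/10


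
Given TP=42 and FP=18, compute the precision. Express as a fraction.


Precision = TP / (TP + FP) = 42 / 60 = 7/10.

7/10


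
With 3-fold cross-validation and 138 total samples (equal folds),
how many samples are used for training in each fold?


Each validation fold has 138/3 = 46 samples. Training set = 138 - 46 = 92.

92


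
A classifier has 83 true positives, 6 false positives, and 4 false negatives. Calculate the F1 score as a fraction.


Precision = 83/89 = 83/89. Recall = 83/87 = 83/87. F1 = 2*P*R/(P+R) = 83/88.

83/88


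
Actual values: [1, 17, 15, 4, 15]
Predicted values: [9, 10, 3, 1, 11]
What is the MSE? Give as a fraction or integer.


MSE = (1/5) * ((1-9)^2=64 + (17-10)^2=49 + (15-3)^2=144 + (4-1)^2=9 + (15-11)^2=16). Sum = 282. MSE = 282/5.

282/5


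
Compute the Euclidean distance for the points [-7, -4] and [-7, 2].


d = sqrt(sum of squared differences). (-7--7)^2=0, (-4-2)^2=36. Sum = 36.

6


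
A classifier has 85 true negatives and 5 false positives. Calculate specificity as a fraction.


Specificity = TN / (TN + FP) = 85 / 90 = 17/18.

17/18


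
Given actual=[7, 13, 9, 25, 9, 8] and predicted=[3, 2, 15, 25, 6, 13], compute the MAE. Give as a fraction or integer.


MAE = (1/6) * (|7-3|=4 + |13-2|=11 + |9-15|=6 + |25-25|=0 + |9-6|=3 + |8-13|=5). Sum = 29. MAE = 29/6.

29/6


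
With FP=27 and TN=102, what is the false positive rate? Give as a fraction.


FPR = FP / (FP + TN) = 27 / 129 = 9/43.

9/43


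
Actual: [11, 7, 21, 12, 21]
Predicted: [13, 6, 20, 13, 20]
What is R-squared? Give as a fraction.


Mean(y) = 72/5. SS_res = 8. SS_tot = 796/5. R^2 = 1 - 8/(796/5) = 189/199.

189/199


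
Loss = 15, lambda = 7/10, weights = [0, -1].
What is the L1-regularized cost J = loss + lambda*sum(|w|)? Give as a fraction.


L1 norm = sum(|w|) = 1. J = 15 + 7/10 * 1 = 157/10.

157/10


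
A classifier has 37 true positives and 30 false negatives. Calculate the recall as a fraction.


Recall = TP / (TP + FN) = 37 / 67 = 37/67.

37/67


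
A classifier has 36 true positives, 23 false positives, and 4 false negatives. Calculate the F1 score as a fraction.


Precision = 36/59 = 36/59. Recall = 36/40 = 9/10. F1 = 2*P*R/(P+R) = 8/11.

8/11


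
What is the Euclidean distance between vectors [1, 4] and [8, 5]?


d = sqrt(sum of squared differences). (1-8)^2=49, (4-5)^2=1. Sum = 50.

sqrt(50)


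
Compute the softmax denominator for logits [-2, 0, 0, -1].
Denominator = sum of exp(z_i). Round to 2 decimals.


Denom = e^-2=0.1353 + e^0=1.0000 + e^0=1.0000 + e^-1=0.3679. Sum = 2.5032, which rounds to 2.50.

2.50


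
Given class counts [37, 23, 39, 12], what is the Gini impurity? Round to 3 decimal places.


Total = 111. Proportions: 37/111, 23/111, 39/111, 12/111. sum(p_i^2) = 0.2892. Gini = 1 - 0.2892 = 0.7108, which rounds to 0.711.

0.711


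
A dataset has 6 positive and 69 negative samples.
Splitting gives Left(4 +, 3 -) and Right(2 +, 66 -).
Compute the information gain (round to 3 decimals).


H(parent) = 0.4022. H(left) = 0.9852, H(right) = 0.1914. Weighted = (7/75)*0.9852 + (68/75)*0.1914 = 0.2655. IG = 0.4022 - 0.2655 = 0.1367, which rounds to 0.137.

0.137


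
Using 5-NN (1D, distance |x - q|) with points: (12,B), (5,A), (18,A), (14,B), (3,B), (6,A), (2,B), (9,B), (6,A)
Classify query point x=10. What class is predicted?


Distances: |12-10|=2, |5-10|=5, |18-10|=8, |14-10|=4, |3-10|=7, |6-10|=4, |2-10|=8, |9-10|=1, |6-10|=4. 5 nearest: (9,B), (12,B), (6,A), (6,A), (14,B). Counts: {'B': 3, 'A': 2}. Majority class: B.

B


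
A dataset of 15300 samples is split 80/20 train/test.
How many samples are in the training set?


Test set = 15300 * 20% = 3060. Training set = 15300 - 3060 = 12240.

12240


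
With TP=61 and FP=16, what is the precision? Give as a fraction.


Precision = TP / (TP + FP) = 61 / 77 = 61/77.

61/77


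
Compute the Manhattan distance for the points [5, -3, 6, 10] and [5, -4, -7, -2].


d = sum of absolute differences: |5-5|=0 + |-3--4|=1 + |6--7|=13 + |10--2|=12 = 26.

26


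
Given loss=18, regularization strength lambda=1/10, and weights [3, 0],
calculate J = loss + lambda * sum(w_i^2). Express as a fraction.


L2 sq norm = sum(w^2) = 9. J = 18 + 1/10 * 9 = 189/10.

189/10


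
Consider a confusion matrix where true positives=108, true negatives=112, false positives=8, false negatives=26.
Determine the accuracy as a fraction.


Accuracy = (TP + TN) / (TP + TN + FP + FN) = (108 + 112) / 254 = 110/127.

110/127


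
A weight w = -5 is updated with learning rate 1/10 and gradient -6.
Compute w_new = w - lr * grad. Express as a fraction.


w_new = -5 - 1/10 * -6 = -5 - -3/5 = -22/5.

-22/5


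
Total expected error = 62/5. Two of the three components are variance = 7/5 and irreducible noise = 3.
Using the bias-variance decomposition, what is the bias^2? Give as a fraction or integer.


Total error = bias^2 + variance + irreducible noise. So bias^2 = 62/5 - 7/5 - 3 = 8.

8


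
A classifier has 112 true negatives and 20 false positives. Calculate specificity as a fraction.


Specificity = TN / (TN + FP) = 112 / 132 = 28/33.

28/33


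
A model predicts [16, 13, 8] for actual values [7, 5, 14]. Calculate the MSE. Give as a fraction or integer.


MSE = (1/3) * ((7-16)^2=81 + (5-13)^2=64 + (14-8)^2=36). Sum = 181. MSE = 181/3.

181/3


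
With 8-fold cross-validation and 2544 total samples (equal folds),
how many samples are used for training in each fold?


Each validation fold has 2544/8 = 318 samples. Training set = 2544 - 318 = 2226.

2226


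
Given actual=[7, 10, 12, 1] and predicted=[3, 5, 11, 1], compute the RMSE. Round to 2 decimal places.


MSE = 10.5000. RMSE = sqrt(10.5000) = 3.24.

3.24


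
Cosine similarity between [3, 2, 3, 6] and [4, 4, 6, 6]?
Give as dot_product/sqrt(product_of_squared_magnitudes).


dot = 74. |a|^2 = 58, |b|^2 = 104. cos = 74/sqrt(6032).

74/sqrt(6032)


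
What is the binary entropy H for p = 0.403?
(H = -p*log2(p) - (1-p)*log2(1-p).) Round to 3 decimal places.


H = -0.403*log2(0.403) - 0.597*log2(0.597) = 0.973.

0.973


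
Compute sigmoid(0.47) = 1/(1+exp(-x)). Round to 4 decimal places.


sigma(0.47) = 1/(1+e^(-0.47)) = 1/(1+0.625002) = 1/1.625002 = 0.6154.

0.6154


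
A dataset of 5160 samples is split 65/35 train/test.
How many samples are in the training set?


Test set = 5160 * 35% = 1806. Training set = 5160 - 1806 = 3354.

3354


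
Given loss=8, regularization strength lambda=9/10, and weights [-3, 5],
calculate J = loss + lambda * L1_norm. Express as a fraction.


L1 norm = sum(|w|) = 8. J = 8 + 9/10 * 8 = 76/5.

76/5


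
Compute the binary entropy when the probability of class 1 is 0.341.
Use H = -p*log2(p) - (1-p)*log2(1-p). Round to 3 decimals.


H = -0.341*log2(0.341) - 0.659*log2(0.659) = 0.926.

0.926


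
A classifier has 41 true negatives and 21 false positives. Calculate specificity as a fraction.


Specificity = TN / (TN + FP) = 41 / 62 = 41/62.

41/62


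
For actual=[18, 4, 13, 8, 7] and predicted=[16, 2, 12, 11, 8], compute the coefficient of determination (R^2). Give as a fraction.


Mean(y) = 10. SS_res = 19. SS_tot = 122. R^2 = 1 - 19/(122) = 103/122.

103/122


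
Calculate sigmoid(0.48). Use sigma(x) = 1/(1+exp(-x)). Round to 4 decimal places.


sigma(0.48) = 1/(1+e^(-0.48)) = 1/(1+0.618783) = 1/1.618783 = 0.6177.

0.6177


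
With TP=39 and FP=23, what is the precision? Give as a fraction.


Precision = TP / (TP + FP) = 39 / 62 = 39/62.

39/62


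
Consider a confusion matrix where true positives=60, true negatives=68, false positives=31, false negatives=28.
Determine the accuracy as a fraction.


Accuracy = (TP + TN) / (TP + TN + FP + FN) = (60 + 68) / 187 = 128/187.

128/187


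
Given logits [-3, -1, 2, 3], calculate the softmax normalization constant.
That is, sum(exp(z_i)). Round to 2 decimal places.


Denom = e^-3=0.0498 + e^-1=0.3679 + e^2=7.3891 + e^3=20.0855. Sum = 27.8923, which rounds to 27.89.

27.89


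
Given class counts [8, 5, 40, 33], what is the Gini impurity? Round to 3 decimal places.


Total = 86. Proportions: 8/86, 5/86, 40/86, 33/86. sum(p_i^2) = 0.3756. Gini = 1 - 0.3756 = 0.6244, which rounds to 0.624.

0.624


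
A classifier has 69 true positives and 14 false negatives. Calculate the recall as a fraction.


Recall = TP / (TP + FN) = 69 / 83 = 69/83.

69/83


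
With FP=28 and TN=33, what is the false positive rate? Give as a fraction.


FPR = FP / (FP + TN) = 28 / 61 = 28/61.

28/61


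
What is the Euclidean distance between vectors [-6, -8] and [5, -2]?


d = sqrt(sum of squared differences). (-6-5)^2=121, (-8--2)^2=36. Sum = 157.

sqrt(157)


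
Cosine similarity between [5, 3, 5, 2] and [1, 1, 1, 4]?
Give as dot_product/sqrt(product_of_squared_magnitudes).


dot = 21. |a|^2 = 63, |b|^2 = 19. cos = 21/sqrt(1197).

21/sqrt(1197)


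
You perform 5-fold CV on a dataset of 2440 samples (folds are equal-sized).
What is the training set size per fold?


Each validation fold has 2440/5 = 488 samples. Training set = 2440 - 488 = 1952.

1952


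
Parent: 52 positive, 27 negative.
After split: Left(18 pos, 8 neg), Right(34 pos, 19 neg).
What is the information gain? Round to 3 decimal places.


H(parent) = 0.9265. H(left) = 0.8905, H(right) = 0.9414. Weighted = (26/79)*0.8905 + (53/79)*0.9414 = 0.9246. IG = 0.9265 - 0.9246 = 0.0019, which rounds to 0.002.

0.002


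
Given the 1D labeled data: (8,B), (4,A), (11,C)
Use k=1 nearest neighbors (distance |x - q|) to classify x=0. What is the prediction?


Distances: |8-0|=8, |4-0|=4, |11-0|=11. 1 nearest: (4,A). Counts: {'A': 1}. Majority class: A.

A


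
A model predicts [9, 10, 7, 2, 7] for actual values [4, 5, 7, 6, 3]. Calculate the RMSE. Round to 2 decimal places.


MSE = 16.4000. RMSE = sqrt(16.4000) = 4.05.

4.05


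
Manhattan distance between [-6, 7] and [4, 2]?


d = sum of absolute differences: |-6-4|=10 + |7-2|=5 = 15.

15


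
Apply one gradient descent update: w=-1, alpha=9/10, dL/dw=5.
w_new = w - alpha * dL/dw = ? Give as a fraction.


w_new = -1 - 9/10 * 5 = -1 - 9/2 = -11/2.

-11/2


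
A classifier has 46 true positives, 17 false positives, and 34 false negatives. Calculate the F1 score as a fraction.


Precision = 46/63 = 46/63. Recall = 46/80 = 23/40. F1 = 2*P*R/(P+R) = 92/143.

92/143


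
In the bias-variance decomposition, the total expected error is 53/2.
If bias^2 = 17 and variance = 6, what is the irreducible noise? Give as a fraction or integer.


Total error = bias^2 + variance + irreducible noise. So irreducible noise = 53/2 - 17 - 6 = 7/2.

7/2


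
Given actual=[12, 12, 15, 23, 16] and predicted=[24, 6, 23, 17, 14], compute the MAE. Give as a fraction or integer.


MAE = (1/5) * (|12-24|=12 + |12-6|=6 + |15-23|=8 + |23-17|=6 + |16-14|=2). Sum = 34. MAE = 34/5.

34/5


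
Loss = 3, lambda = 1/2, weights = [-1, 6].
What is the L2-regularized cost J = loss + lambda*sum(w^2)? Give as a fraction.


L2 sq norm = sum(w^2) = 37. J = 3 + 1/2 * 37 = 43/2.

43/2


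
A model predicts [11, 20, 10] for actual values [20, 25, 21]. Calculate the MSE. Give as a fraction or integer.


MSE = (1/3) * ((20-11)^2=81 + (25-20)^2=25 + (21-10)^2=121). Sum = 227. MSE = 227/3.

227/3


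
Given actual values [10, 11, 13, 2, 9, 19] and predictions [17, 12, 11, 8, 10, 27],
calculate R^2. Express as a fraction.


Mean(y) = 32/3. SS_res = 155. SS_tot = 460/3. R^2 = 1 - 155/(460/3) = -1/92.

-1/92


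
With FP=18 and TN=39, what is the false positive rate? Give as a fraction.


FPR = FP / (FP + TN) = 18 / 57 = 6/19.

6/19


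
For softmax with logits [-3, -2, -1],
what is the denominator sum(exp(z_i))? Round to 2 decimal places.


Denom = e^-3=0.0498 + e^-2=0.1353 + e^-1=0.3679. Sum = 0.5530, which rounds to 0.55.

0.55


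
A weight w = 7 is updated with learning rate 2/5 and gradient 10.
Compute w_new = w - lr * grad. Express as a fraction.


w_new = 7 - 2/5 * 10 = 7 - 4 = 3.

3


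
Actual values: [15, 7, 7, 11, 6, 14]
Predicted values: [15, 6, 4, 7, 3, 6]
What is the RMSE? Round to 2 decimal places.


MSE = 16.5000. RMSE = sqrt(16.5000) = 4.06.

4.06


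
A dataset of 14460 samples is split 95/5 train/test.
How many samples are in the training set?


Test set = 14460 * 5% = 723. Training set = 14460 - 723 = 13737.

13737


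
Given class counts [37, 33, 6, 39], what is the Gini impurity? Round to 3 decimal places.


Total = 115. Proportions: 37/115, 33/115, 6/115, 39/115. sum(p_i^2) = 0.3036. Gini = 1 - 0.3036 = 0.6964, which rounds to 0.696.

0.696


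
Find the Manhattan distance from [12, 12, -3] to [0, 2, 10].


d = sum of absolute differences: |12-0|=12 + |12-2|=10 + |-3-10|=13 = 35.

35


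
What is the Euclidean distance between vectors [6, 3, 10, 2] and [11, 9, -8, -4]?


d = sqrt(sum of squared differences). (6-11)^2=25, (3-9)^2=36, (10--8)^2=324, (2--4)^2=36. Sum = 421.

sqrt(421)


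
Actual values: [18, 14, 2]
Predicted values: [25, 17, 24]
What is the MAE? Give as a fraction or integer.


MAE = (1/3) * (|18-25|=7 + |14-17|=3 + |2-24|=22). Sum = 32. MAE = 32/3.

32/3


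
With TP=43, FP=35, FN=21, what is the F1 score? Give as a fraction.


Precision = 43/78 = 43/78. Recall = 43/64 = 43/64. F1 = 2*P*R/(P+R) = 43/71.

43/71


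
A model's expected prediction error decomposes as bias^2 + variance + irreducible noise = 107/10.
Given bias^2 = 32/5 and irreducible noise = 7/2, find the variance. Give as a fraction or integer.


Total error = bias^2 + variance + irreducible noise. So variance = 107/10 - 32/5 - 7/2 = 4/5.

4/5


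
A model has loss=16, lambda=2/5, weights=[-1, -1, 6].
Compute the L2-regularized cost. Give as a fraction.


L2 sq norm = sum(w^2) = 38. J = 16 + 2/5 * 38 = 156/5.

156/5


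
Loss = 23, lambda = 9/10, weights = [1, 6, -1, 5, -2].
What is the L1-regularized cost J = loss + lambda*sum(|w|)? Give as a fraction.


L1 norm = sum(|w|) = 15. J = 23 + 9/10 * 15 = 73/2.

73/2


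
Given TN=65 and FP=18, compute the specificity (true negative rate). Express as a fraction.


Specificity = TN / (TN + FP) = 65 / 83 = 65/83.

65/83


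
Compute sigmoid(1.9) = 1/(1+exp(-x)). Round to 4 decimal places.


sigma(1.9) = 1/(1+e^(-1.9)) = 1/(1+0.149569) = 1/1.149569 = 0.8699.

0.8699


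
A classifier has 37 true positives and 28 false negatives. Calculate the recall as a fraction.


Recall = TP / (TP + FN) = 37 / 65 = 37/65.

37/65


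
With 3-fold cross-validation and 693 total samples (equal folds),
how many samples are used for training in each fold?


Each validation fold has 693/3 = 231 samples. Training set = 693 - 231 = 462.

462


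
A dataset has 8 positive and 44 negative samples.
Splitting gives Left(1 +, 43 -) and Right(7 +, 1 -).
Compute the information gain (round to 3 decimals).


H(parent) = 0.6194. H(left) = 0.1565, H(right) = 0.5436. Weighted = (44/52)*0.1565 + (8/52)*0.5436 = 0.2161. IG = 0.6194 - 0.2161 = 0.4033, which rounds to 0.403.

0.403


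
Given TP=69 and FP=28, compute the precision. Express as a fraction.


Precision = TP / (TP + FP) = 69 / 97 = 69/97.

69/97


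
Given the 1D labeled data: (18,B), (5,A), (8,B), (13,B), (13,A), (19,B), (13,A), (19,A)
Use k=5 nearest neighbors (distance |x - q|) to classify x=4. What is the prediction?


Distances: |18-4|=14, |5-4|=1, |8-4|=4, |13-4|=9, |13-4|=9, |19-4|=15, |13-4|=9, |19-4|=15. 5 nearest: (5,A), (8,B), (13,A), (13,A), (13,B). Counts: {'A': 3, 'B': 2}. Majority class: A.

A


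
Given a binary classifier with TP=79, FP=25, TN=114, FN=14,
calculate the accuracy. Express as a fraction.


Accuracy = (TP + TN) / (TP + TN + FP + FN) = (79 + 114) / 232 = 193/232.

193/232


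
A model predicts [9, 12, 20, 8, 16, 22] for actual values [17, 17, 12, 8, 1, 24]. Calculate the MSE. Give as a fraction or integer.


MSE = (1/6) * ((17-9)^2=64 + (17-12)^2=25 + (12-20)^2=64 + (8-8)^2=0 + (1-16)^2=225 + (24-22)^2=4). Sum = 382. MSE = 191/3.

191/3


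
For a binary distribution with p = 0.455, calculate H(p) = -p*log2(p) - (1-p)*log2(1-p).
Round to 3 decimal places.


H = -0.455*log2(0.455) - 0.545*log2(0.545) = 0.994.

0.994


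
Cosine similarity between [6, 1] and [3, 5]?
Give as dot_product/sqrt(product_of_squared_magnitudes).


dot = 23. |a|^2 = 37, |b|^2 = 34. cos = 23/sqrt(1258).

23/sqrt(1258)


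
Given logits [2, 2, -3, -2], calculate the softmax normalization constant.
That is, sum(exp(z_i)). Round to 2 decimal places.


Denom = e^2=7.3891 + e^2=7.3891 + e^-3=0.0498 + e^-2=0.1353. Sum = 14.9633, which rounds to 14.96.

14.96


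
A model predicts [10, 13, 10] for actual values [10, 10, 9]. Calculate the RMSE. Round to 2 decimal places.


MSE = 3.3333. RMSE = sqrt(3.3333) = 1.83.

1.83


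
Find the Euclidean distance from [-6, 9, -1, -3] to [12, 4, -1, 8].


d = sqrt(sum of squared differences). (-6-12)^2=324, (9-4)^2=25, (-1--1)^2=0, (-3-8)^2=121. Sum = 470.

sqrt(470)


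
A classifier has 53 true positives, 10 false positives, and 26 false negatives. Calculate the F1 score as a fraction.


Precision = 53/63 = 53/63. Recall = 53/79 = 53/79. F1 = 2*P*R/(P+R) = 53/71.

53/71


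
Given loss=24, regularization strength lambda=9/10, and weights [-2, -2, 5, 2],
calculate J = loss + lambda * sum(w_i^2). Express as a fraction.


L2 sq norm = sum(w^2) = 37. J = 24 + 9/10 * 37 = 573/10.

573/10


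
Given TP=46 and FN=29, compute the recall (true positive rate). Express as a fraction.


Recall = TP / (TP + FN) = 46 / 75 = 46/75.

46/75
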